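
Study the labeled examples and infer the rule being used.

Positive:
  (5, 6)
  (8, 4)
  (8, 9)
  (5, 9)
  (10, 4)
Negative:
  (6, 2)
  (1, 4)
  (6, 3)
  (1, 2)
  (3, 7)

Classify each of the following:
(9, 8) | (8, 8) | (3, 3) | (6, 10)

The pattern is that an item is 'Positive' exactly when: sum ≥ 11.
(9, 8): 9+8 = 17, matches → Positive. (8, 8): 8+8 = 16, matches → Positive. (3, 3): 3+3 = 6, doesn't match → Negative. (6, 10): 6+10 = 16, matches → Positive.

Positive, Positive, Negative, Positive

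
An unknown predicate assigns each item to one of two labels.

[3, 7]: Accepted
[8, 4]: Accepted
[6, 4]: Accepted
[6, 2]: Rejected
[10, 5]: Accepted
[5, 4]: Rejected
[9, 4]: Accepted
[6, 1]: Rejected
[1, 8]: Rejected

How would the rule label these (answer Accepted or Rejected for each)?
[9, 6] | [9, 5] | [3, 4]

Accepted, Accepted, Rejected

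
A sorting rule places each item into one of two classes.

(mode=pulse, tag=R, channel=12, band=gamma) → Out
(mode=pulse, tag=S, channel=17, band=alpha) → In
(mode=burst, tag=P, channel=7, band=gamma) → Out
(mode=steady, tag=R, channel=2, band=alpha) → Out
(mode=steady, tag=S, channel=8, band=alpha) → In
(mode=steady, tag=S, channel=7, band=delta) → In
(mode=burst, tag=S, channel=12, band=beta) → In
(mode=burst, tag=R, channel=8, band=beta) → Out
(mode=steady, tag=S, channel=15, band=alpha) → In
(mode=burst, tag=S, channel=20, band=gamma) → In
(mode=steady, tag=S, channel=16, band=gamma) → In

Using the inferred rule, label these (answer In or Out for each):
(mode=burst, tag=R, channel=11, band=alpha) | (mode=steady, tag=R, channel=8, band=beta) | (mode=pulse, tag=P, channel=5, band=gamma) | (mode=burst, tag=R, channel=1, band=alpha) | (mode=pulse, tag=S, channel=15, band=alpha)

The common property of the 'In' items is: tag is S. No 'Out' item has it.
Out: (mode=burst, tag=R, channel=11, band=alpha), since tag is R. Out: (mode=steady, tag=R, channel=8, band=beta), since tag is R. Out: (mode=pulse, tag=P, channel=5, band=gamma), since tag is P. Out: (mode=burst, tag=R, channel=1, band=alpha), since tag is R. In: (mode=pulse, tag=S, channel=15, band=alpha), since tag is S.

Out, Out, Out, Out, In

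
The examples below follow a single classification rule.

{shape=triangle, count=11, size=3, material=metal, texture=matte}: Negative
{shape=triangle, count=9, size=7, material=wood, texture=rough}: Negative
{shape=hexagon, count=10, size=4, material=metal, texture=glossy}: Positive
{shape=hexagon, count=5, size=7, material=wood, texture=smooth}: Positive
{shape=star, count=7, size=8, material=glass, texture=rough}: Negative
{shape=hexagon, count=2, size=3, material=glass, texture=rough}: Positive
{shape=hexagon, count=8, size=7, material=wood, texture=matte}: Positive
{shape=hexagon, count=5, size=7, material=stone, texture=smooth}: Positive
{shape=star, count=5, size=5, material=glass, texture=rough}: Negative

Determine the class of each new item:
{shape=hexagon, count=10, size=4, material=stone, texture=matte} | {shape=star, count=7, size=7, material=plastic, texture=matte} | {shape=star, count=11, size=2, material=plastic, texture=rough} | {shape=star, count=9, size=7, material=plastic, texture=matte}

Positive, Negative, Negative, Negative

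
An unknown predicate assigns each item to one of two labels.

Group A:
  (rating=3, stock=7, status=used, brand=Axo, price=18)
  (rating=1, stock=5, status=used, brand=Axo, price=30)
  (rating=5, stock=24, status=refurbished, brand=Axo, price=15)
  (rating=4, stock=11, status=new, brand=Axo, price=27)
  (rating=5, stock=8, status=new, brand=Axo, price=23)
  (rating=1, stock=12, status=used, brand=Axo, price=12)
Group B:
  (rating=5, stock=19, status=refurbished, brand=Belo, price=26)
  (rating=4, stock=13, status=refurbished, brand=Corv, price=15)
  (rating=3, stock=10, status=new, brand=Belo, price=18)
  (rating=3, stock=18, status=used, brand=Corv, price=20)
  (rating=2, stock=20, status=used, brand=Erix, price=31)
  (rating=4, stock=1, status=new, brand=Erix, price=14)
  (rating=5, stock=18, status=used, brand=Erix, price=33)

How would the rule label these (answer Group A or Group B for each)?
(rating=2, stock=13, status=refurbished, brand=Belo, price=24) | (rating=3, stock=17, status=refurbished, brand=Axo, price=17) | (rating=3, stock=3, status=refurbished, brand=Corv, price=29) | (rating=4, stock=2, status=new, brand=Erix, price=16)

Group B, Group A, Group B, Group B

A rule that fits every label: brand is Axo — true of each 'Group A' example, false of each 'Group B' one.
(rating=2, stock=13, status=refurbished, brand=Belo, price=24): brand is Belo — lacks this property, so Group B. (rating=3, stock=17, status=refurbished, brand=Axo, price=17): brand is Axo — has this property, so Group A. (rating=3, stock=3, status=refurbished, brand=Corv, price=29): brand is Corv — lacks this property, so Group B. (rating=4, stock=2, status=new, brand=Erix, price=16): brand is Erix — lacks this property, so Group B.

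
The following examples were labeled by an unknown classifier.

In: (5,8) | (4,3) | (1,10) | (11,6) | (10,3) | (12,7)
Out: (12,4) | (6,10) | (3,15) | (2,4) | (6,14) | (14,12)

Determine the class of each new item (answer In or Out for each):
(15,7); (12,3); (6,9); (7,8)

Out, In, In, In

Every 'In' example satisfies: sum is odd. None of the 'Out' examples do.
(15,7) — 15+7 = 22, hence Out.
(12,3) — 12+3 = 15, hence In.
(6,9) — 6+9 = 15, hence In.
(7,8) — 7+8 = 15, hence In.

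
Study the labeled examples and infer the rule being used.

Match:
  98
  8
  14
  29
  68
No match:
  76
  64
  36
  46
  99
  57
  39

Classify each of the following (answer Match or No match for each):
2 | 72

Match, No match

The rule appears to be: ≡ 2 (mod 3).
2 → 2 mod 3 = 2 → Match. 72 → 72 mod 3 = 0 → No match.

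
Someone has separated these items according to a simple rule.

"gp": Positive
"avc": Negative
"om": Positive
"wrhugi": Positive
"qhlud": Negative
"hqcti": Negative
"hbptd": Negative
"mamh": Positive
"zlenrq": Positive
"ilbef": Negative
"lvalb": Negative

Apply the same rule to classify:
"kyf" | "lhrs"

Negative, Positive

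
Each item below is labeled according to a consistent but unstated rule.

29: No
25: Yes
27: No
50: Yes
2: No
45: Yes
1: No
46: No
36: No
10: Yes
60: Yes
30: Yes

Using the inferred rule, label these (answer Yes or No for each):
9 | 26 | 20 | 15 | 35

No, No, Yes, Yes, Yes

Checking candidate rules against both groups, what survives is: multiple of 5.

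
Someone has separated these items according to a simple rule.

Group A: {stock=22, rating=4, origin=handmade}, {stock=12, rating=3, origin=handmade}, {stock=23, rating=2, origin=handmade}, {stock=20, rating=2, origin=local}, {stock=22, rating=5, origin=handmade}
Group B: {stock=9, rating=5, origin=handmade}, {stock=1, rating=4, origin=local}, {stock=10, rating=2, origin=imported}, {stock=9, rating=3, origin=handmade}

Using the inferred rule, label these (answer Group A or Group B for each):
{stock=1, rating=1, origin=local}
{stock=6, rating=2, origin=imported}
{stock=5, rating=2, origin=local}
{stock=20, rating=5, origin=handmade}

The rule appears to be: stock ≥ 12.
{stock=1, rating=1, origin=local} — stock = 1, hence Group B. {stock=6, rating=2, origin=imported} — stock = 6, hence Group B. {stock=5, rating=2, origin=local} — stock = 5, hence Group B. {stock=20, rating=5, origin=handmade} — stock = 20, hence Group A.

Group B, Group B, Group B, Group A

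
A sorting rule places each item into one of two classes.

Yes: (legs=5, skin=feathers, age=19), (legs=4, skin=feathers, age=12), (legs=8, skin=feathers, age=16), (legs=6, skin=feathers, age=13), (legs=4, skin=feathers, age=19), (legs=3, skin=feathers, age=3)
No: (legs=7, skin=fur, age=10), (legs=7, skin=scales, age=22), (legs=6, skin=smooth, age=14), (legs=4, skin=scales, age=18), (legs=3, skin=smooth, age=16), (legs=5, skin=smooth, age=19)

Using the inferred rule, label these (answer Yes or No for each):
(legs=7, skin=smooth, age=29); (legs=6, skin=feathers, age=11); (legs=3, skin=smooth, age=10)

The rule appears to be: skin is feathers.
(legs=7, skin=smooth, age=29) — skin is smooth, hence No. (legs=6, skin=feathers, age=11) — skin is feathers, hence Yes. (legs=3, skin=smooth, age=10) — skin is smooth, hence No.

No, Yes, No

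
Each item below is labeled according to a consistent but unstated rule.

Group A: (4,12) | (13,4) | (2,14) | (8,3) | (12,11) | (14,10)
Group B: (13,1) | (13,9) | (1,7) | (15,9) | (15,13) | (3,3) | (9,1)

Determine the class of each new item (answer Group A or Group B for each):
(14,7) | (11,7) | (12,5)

A rule that fits every label: product is even — true of each 'Group A' example, false of each 'Group B' one.

Group A, Group B, Group A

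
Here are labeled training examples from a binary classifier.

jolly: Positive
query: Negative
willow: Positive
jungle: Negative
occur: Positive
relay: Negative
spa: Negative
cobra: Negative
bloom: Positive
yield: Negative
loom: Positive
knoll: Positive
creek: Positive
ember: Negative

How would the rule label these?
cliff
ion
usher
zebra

The simplest hypothesis consistent with all the labels is: has a double letter.
cliff: 'ff' doubled — matches, so Positive. ion: no doubled letter — does not fit, so Negative. usher: no doubled letter — does not fit, so Negative. zebra: no doubled letter — does not fit, so Negative.

Positive, Negative, Negative, Negative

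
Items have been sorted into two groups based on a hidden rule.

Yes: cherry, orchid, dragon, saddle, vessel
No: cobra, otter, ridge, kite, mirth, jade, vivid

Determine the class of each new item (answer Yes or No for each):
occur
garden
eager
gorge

The common property of the 'Yes' items is: length 6. No 'No' item has it.
occur: length 5, does not pass → No.
garden: length 6, qualifies → Yes.
eager: length 5, does not pass → No.
gorge: length 5, does not pass → No.

No, Yes, No, No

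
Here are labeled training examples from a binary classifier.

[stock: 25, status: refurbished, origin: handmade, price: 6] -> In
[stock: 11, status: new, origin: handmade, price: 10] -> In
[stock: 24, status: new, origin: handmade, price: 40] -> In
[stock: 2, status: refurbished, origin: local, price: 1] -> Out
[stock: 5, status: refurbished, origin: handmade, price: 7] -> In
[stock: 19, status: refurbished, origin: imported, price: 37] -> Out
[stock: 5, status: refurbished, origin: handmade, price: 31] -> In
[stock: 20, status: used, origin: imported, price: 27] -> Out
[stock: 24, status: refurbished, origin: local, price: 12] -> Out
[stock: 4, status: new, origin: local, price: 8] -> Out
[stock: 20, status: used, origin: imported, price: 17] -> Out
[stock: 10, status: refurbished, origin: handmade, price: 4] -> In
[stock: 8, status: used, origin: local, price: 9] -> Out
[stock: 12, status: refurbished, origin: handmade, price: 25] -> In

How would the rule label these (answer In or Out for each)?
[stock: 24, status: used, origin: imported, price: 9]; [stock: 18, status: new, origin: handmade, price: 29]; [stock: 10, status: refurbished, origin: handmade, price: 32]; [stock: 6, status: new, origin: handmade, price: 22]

Out, In, In, In

Comparing the two groups points to one rule — origin is handmade.
Out: [stock: 24, status: used, origin: imported, price: 9], since origin is imported. In: [stock: 18, status: new, origin: handmade, price: 29], since origin is handmade. In: [stock: 10, status: refurbished, origin: handmade, price: 32], since origin is handmade. In: [stock: 6, status: new, origin: handmade, price: 22], since origin is handmade.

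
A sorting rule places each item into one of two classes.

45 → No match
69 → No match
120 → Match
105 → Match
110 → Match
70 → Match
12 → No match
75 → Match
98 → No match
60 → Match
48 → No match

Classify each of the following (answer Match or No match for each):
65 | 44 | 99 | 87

Rule: multiple of 5 AND at least 48. This holds for each 'Match' example and fails for each 'No match' one.

Match, No match, No match, No match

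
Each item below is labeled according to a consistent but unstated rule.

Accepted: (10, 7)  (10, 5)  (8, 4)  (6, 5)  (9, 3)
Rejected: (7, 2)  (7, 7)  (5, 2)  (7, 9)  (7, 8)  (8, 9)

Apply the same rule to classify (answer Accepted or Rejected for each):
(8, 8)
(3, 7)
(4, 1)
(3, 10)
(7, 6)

The pattern is that an item is 'Accepted' exactly when: first > second AND sum ≥ 11.
Rejected: (8, 8), since 8 = 8, 8+8 = 16.
Rejected: (3, 7), since 3 < 7, 3+7 = 10.
Rejected: (4, 1), since 4 > 1, 4+1 = 5.
Rejected: (3, 10), since 3 < 10, 3+10 = 13.
Accepted: (7, 6), since 7 > 6, 7+6 = 13.

Rejected, Rejected, Rejected, Rejected, Accepted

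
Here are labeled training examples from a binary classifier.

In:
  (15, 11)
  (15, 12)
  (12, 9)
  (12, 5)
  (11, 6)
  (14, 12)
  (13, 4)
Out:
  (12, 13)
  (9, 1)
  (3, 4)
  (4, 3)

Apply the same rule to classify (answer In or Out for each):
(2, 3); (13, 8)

Rule: first > second AND sum ≥ 17. This holds for each 'In' example and fails for each 'Out' one.
Out: (2, 3), since 2 < 3, 2+3 = 5.
In: (13, 8), since 13 > 8, 13+8 = 21.

Out, In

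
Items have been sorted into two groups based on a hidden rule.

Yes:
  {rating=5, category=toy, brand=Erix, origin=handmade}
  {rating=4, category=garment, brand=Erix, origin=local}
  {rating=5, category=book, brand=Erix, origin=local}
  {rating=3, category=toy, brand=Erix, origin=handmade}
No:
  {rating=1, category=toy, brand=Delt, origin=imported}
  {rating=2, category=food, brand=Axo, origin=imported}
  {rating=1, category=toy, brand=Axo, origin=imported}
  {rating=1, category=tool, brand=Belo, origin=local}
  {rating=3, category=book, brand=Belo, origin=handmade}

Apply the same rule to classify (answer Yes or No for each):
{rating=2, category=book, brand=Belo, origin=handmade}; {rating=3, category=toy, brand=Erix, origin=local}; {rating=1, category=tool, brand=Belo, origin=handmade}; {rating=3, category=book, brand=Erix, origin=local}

The rule appears to be: brand is Erix.
{rating=2, category=book, brand=Belo, origin=handmade}: brand is Belo — does not satisfy this, so No. {rating=3, category=toy, brand=Erix, origin=local}: brand is Erix — checks out, so Yes. {rating=1, category=tool, brand=Belo, origin=handmade}: brand is Belo — does not satisfy this, so No. {rating=3, category=book, brand=Erix, origin=local}: brand is Erix — checks out, so Yes.

No, Yes, No, Yes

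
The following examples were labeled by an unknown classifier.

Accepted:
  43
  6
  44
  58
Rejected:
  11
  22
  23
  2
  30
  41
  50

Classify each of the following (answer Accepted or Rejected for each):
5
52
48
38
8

Rejected, Accepted, Accepted, Accepted, Accepted

Rule: digit sum ≥ 6. This holds for each 'Accepted' example and fails for each 'Rejected' one.
5: Rejected (digit sum 5). 52: Accepted (digit sum 5+2 = 7). 48: Accepted (digit sum 4+8 = 12). 38: Accepted (digit sum 3+8 = 11). 8: Accepted (digit sum 8).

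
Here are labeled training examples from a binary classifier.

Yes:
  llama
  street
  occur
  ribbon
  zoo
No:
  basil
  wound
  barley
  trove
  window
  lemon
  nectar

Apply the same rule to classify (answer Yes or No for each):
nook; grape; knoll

Checking candidate rules against both groups, what survives is: has a double letter.
nook: Yes ('oo' doubled).
grape: No (no doubled letter).
knoll: Yes ('ll' doubled).

Yes, No, Yes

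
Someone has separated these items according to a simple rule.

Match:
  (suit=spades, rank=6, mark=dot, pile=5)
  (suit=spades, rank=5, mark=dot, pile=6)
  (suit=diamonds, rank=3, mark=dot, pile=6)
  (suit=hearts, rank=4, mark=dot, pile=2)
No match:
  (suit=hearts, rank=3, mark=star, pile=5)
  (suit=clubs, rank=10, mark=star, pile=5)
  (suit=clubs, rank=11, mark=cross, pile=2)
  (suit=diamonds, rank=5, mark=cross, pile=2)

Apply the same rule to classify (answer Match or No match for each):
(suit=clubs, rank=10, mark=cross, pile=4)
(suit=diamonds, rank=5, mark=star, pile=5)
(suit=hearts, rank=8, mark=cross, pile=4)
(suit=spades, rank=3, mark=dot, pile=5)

No match, No match, No match, Match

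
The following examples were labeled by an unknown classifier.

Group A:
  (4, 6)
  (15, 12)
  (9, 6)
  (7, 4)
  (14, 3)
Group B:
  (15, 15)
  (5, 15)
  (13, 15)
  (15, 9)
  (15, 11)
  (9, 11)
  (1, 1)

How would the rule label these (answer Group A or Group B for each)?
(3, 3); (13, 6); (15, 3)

Group B, Group A, Group B

Comparing the two groups points to one rule — product is even.
Group B: (3, 3), since 3·3 = 9.
Group A: (13, 6), since 13·6 = 78.
Group B: (15, 3), since 15·3 = 45.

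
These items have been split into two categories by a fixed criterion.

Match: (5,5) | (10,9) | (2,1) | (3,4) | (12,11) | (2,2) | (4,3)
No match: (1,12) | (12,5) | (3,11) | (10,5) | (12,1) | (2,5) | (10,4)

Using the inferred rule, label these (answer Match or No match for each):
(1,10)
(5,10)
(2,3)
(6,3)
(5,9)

The simplest hypothesis consistent with all the labels is: |first − second| ≤ 1.
(1,10): |1−10| = 9 — does not satisfy this, so No match.
(5,10): |5−10| = 5 — does not satisfy this, so No match.
(2,3): |2−3| = 1 — qualifies, so Match.
(6,3): |6−3| = 3 — does not satisfy this, so No match.
(5,9): |5−9| = 4 — does not satisfy this, so No match.

No match, No match, Match, No match, No match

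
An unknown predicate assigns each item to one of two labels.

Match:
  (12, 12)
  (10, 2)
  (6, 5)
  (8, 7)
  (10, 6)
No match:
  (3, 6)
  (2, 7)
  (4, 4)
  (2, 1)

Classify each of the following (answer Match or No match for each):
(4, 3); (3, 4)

The common property of the 'Match' items is: sum ≥ 11. No 'No match' item has it.
(4, 3): 4+3 = 7, does not pass → No match. (3, 4): 3+4 = 7, does not pass → No match.

No match, No match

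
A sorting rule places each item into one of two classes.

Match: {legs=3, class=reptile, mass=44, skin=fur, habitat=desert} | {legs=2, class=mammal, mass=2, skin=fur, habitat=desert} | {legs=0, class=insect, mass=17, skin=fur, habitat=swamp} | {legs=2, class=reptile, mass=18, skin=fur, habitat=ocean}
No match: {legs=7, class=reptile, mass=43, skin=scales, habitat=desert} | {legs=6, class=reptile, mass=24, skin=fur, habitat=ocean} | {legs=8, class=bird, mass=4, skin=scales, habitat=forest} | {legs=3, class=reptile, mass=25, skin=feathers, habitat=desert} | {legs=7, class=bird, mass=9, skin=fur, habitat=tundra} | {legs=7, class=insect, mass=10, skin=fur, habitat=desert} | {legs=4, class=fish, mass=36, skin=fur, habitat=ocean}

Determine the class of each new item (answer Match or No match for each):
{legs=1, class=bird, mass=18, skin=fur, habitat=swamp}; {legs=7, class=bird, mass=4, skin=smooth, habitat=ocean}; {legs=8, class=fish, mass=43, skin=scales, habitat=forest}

Match, No match, No match

Rule: skin is fur AND legs ≤ 3. This holds for each 'Match' example and fails for each 'No match' one.
{legs=1, class=bird, mass=18, skin=fur, habitat=swamp}: Match (skin is fur, legs = 1).
{legs=7, class=bird, mass=4, skin=smooth, habitat=ocean}: No match (skin is smooth, legs = 7).
{legs=8, class=fish, mass=43, skin=scales, habitat=forest}: No match (skin is scales, legs = 8).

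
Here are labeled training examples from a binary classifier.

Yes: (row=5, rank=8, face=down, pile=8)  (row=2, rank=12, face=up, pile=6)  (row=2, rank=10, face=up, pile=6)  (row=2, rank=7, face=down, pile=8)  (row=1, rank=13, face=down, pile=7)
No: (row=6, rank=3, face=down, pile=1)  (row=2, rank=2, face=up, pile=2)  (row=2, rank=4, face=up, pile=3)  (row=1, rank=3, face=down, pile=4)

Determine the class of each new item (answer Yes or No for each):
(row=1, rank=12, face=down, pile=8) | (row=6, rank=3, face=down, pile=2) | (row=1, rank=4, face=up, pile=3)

Yes, No, No

The classifier is using: pile ≥ 6.
(row=1, rank=12, face=down, pile=8) → pile = 8 → Yes. (row=6, rank=3, face=down, pile=2) → pile = 2 → No. (row=1, rank=4, face=up, pile=3) → pile = 3 → No.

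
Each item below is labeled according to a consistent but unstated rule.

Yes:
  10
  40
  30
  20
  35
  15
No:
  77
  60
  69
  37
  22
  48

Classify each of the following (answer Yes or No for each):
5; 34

Yes, No

The classifier is using: multiple of 5 AND at most 40.
5: 5 = 5·1, 5 ≤ 40, fits → Yes.
34: 34 = 5·6 + 4, 34 ≤ 40, lacks this property → No.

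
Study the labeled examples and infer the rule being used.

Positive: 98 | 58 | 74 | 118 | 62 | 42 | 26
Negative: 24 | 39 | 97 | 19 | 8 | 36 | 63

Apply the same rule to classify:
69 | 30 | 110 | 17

The rule appears to be: ≡ 2 (mod 4).

Negative, Positive, Positive, Negative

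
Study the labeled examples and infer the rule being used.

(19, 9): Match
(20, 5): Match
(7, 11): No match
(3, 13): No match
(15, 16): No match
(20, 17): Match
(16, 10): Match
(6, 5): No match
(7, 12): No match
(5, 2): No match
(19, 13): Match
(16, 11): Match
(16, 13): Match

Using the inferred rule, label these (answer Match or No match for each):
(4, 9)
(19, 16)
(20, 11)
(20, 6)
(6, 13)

The common property of the 'Match' items is: first ≥ 16. No 'No match' item has it.
(4, 9): first 4, doesn't qualify → No match.
(19, 16): first 19, satisfies this → Match.
(20, 11): first 20, satisfies this → Match.
(20, 6): first 20, satisfies this → Match.
(6, 13): first 6, doesn't qualify → No match.

No match, Match, Match, Match, No match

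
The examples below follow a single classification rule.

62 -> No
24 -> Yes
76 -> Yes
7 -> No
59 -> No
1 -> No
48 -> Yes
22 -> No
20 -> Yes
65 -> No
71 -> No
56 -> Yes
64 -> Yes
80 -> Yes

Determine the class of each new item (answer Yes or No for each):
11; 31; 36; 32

No, No, Yes, Yes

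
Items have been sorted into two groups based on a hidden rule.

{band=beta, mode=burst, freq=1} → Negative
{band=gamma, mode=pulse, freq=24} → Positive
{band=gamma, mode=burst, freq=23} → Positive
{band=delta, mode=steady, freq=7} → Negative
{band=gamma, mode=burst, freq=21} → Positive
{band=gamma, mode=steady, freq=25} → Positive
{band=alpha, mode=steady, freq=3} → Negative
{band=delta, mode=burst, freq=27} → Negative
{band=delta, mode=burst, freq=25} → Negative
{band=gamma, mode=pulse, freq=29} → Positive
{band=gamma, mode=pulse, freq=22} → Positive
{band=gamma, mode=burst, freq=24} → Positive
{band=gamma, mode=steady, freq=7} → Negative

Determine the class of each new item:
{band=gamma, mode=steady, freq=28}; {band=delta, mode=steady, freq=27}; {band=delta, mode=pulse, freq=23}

Positive, Negative, Negative

A rule that fits every label: band is gamma AND freq ≥ 21 — true of each 'Positive' example, false of each 'Negative' one.
{band=gamma, mode=steady, freq=28}: band is gamma, freq = 28, qualifies → Positive. {band=delta, mode=steady, freq=27}: band is delta, freq = 27, does not fit → Negative. {band=delta, mode=pulse, freq=23}: band is delta, freq = 23, does not fit → Negative.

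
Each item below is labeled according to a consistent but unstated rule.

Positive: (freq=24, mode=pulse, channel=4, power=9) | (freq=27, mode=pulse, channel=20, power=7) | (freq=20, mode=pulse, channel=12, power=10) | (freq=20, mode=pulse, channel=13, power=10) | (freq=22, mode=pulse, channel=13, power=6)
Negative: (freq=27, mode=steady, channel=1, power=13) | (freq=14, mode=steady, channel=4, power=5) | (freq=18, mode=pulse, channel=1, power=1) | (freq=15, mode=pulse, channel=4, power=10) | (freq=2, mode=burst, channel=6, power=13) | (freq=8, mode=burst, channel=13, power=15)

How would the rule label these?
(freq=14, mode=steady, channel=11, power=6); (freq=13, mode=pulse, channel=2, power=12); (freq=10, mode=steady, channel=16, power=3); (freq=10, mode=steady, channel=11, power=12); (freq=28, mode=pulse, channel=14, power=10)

The pattern is that an item is 'Positive' exactly when: mode is pulse AND freq ≥ 20.
(freq=14, mode=steady, channel=11, power=6) → mode is steady, freq = 14 → Negative. (freq=13, mode=pulse, channel=2, power=12) → mode is pulse, freq = 13 → Negative. (freq=10, mode=steady, channel=16, power=3) → mode is steady, freq = 10 → Negative. (freq=10, mode=steady, channel=11, power=12) → mode is steady, freq = 10 → Negative. (freq=28, mode=pulse, channel=14, power=10) → mode is pulse, freq = 28 → Positive.

Negative, Negative, Negative, Negative, Positive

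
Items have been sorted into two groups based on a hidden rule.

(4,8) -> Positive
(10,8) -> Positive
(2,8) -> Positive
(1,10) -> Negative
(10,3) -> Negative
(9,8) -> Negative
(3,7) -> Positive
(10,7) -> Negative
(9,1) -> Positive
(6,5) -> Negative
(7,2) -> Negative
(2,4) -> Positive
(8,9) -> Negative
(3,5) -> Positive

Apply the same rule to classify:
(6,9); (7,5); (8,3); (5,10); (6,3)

The common property of the 'Positive' items is: sum is even. No 'Negative' item has it.
Negative: (6,9), since 6+9 = 15.
Positive: (7,5), since 7+5 = 12.
Negative: (8,3), since 8+3 = 11.
Negative: (5,10), since 5+10 = 15.
Negative: (6,3), since 6+3 = 9.

Negative, Positive, Negative, Negative, Negative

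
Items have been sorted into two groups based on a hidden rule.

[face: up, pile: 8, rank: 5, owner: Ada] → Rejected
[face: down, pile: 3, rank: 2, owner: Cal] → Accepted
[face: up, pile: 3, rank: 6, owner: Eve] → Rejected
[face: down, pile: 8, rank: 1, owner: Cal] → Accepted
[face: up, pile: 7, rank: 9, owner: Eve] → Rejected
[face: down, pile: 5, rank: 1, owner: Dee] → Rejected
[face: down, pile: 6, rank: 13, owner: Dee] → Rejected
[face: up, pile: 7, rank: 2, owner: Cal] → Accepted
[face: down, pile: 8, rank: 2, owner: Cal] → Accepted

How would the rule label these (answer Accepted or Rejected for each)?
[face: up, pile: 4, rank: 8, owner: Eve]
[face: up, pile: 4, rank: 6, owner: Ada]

Rejected, Rejected

The pattern is that an item is 'Accepted' exactly when: owner is Cal.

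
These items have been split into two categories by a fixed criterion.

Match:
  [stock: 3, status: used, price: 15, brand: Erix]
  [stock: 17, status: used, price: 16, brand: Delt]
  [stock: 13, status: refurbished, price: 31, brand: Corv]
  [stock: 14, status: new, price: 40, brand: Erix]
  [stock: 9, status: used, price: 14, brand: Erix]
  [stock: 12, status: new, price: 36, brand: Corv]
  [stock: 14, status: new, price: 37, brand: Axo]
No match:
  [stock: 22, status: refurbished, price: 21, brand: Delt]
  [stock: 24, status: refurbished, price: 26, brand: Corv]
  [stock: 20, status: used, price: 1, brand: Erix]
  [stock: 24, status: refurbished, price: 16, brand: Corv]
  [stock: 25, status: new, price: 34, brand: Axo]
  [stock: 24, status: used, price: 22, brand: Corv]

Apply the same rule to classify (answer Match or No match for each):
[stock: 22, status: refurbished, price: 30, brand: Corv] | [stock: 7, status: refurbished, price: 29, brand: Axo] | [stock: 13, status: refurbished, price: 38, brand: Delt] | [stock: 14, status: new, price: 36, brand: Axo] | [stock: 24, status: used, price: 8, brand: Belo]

No match, Match, Match, Match, No match

The classifier is using: stock ≤ 17.
[stock: 22, status: refurbished, price: 30, brand: Corv] → stock = 22 → No match. [stock: 7, status: refurbished, price: 29, brand: Axo] → stock = 7 → Match. [stock: 13, status: refurbished, price: 38, brand: Delt] → stock = 13 → Match. [stock: 14, status: new, price: 36, brand: Axo] → stock = 14 → Match. [stock: 24, status: used, price: 8, brand: Belo] → stock = 24 → No match.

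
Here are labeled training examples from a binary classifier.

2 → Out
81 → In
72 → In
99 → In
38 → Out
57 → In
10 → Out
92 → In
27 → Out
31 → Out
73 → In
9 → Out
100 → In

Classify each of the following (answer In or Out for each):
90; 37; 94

All 'In' examples share one property — at least 57 — and every 'Out' example lacks it.
90 → 90 ≥ 57 → In. 37 → 37 < 57 → Out. 94 → 94 ≥ 57 → In.

In, Out, In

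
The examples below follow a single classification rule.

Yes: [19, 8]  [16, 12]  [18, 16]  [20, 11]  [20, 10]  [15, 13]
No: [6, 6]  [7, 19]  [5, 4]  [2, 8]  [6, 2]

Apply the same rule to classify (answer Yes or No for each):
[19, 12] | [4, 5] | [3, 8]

Rule: sum ≥ 27. This holds for each 'Yes' example and fails for each 'No' one.
[19, 12]: Yes (19+12 = 31). [4, 5]: No (4+5 = 9). [3, 8]: No (3+8 = 11).

Yes, No, No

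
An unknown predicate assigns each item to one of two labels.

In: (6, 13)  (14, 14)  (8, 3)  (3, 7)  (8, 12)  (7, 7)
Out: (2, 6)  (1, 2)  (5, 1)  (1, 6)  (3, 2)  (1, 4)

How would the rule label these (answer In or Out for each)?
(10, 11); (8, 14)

The simplest hypothesis consistent with all the labels is: sum ≥ 10.
(10, 11) → 10+11 = 21 → In.
(8, 14) → 8+14 = 22 → In.

In, In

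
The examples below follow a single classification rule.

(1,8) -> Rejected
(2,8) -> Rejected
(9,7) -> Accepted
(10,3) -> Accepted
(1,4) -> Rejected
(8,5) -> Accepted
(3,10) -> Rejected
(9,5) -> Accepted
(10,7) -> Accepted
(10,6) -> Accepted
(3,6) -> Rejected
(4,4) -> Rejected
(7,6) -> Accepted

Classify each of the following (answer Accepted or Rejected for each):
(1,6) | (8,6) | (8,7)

Rejected, Accepted, Accepted

The simplest hypothesis consistent with all the labels is: first > second.
(1,6): 1 < 6, does not satisfy this → Rejected. (8,6): 8 > 6, fits → Accepted. (8,7): 8 > 7, fits → Accepted.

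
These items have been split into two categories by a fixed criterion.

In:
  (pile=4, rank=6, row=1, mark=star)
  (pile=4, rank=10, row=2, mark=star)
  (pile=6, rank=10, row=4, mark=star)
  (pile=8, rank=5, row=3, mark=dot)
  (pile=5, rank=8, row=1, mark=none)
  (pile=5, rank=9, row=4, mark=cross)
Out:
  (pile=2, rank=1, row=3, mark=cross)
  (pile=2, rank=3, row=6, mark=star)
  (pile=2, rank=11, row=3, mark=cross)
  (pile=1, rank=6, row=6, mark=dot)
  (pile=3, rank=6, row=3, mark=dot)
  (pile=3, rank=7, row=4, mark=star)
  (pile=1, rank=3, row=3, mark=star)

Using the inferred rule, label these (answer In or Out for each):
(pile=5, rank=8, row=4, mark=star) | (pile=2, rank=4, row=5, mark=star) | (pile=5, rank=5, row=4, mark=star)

In, Out, In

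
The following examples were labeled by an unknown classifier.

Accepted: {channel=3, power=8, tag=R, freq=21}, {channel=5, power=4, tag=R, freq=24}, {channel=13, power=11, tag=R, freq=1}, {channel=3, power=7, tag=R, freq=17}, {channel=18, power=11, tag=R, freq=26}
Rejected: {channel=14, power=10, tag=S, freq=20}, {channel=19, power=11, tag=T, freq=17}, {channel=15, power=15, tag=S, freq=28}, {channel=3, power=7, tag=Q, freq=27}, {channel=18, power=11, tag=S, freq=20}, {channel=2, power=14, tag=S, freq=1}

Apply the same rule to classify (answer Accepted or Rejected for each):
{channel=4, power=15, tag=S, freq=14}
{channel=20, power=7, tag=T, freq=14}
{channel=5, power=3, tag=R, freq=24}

Rejected, Rejected, Accepted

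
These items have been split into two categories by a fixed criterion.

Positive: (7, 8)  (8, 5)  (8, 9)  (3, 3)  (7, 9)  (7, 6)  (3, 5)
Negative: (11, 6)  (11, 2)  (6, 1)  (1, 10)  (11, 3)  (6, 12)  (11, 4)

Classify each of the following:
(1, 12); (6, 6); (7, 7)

Negative, Positive, Positive

A rule that fits every label: |first − second| ≤ 3 — true of each 'Positive' example, false of each 'Negative' one.
Negative: (1, 12), since |1−12| = 11. Positive: (6, 6), since |6−6| = 0. Positive: (7, 7), since |7−7| = 0.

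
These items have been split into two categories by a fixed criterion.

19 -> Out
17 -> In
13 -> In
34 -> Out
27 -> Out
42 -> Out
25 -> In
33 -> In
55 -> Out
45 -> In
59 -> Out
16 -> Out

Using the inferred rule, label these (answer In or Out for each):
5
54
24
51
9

The classifier is using: ≡ 1 (mod 4).
5 → 5 mod 4 = 1 → In. 54 → 54 mod 4 = 2 → Out. 24 → 24 mod 4 = 0 → Out. 51 → 51 mod 4 = 3 → Out. 9 → 9 mod 4 = 1 → In.

In, Out, Out, Out, In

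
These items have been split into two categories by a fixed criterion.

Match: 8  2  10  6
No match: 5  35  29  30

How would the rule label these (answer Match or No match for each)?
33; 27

One predicate separates the groups cleanly: even AND at most 10.
33 — 33 is odd, 33 > 10, hence No match. 27 — 27 is odd, 27 > 10, hence No match.

No match, No match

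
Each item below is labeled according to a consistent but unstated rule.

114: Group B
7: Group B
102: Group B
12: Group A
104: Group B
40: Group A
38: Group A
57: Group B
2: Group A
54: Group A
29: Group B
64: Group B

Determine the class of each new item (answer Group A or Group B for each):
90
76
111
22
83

One predicate separates the groups cleanly: even AND at most 54.
Group B: 90, since 90 is even, 90 > 54.
Group B: 76, since 76 is even, 76 > 54.
Group B: 111, since 111 is odd, 111 > 54.
Group A: 22, since 22 is even, 22 ≤ 54.
Group B: 83, since 83 is odd, 83 > 54.

Group B, Group B, Group B, Group A, Group B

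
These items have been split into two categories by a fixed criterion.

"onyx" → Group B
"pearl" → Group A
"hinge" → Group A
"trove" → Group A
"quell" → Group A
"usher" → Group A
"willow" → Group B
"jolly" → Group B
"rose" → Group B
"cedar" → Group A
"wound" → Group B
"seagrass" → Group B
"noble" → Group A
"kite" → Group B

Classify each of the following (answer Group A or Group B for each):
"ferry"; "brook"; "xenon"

The common property of the 'Group A' items is: odd length AND contains 'e'. No 'Group B' item has it.
"ferry": Group A (length 5, has 'e').
"brook": Group B (length 5, no 'e').
"xenon": Group A (length 5, has 'e').

Group A, Group B, Group A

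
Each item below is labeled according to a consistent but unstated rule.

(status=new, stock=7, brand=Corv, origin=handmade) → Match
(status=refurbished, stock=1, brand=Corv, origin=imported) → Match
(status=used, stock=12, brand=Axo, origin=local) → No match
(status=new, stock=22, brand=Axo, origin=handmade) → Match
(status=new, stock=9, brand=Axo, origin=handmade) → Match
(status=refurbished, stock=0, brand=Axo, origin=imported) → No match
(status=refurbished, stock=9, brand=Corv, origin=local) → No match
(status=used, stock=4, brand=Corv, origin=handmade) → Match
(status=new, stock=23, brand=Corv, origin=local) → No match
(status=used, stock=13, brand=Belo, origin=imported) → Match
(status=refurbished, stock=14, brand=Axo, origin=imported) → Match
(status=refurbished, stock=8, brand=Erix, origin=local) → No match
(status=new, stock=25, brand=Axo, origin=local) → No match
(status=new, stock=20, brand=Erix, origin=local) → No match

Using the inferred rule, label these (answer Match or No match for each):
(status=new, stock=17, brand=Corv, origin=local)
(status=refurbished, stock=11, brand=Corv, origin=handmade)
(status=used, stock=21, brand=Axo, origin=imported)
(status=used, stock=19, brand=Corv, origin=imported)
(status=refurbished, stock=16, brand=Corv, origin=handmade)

No match, Match, Match, Match, Match

The simplest hypothesis consistent with all the labels is: origin is not local AND stock ≥ 1.
(status=new, stock=17, brand=Corv, origin=local): origin is local, stock = 17 — doesn't qualify, so No match. (status=refurbished, stock=11, brand=Corv, origin=handmade): origin is handmade, stock = 11 — qualifies, so Match. (status=used, stock=21, brand=Axo, origin=imported): origin is imported, stock = 21 — qualifies, so Match. (status=used, stock=19, brand=Corv, origin=imported): origin is imported, stock = 19 — qualifies, so Match. (status=refurbished, stock=16, brand=Corv, origin=handmade): origin is handmade, stock = 16 — qualifies, so Match.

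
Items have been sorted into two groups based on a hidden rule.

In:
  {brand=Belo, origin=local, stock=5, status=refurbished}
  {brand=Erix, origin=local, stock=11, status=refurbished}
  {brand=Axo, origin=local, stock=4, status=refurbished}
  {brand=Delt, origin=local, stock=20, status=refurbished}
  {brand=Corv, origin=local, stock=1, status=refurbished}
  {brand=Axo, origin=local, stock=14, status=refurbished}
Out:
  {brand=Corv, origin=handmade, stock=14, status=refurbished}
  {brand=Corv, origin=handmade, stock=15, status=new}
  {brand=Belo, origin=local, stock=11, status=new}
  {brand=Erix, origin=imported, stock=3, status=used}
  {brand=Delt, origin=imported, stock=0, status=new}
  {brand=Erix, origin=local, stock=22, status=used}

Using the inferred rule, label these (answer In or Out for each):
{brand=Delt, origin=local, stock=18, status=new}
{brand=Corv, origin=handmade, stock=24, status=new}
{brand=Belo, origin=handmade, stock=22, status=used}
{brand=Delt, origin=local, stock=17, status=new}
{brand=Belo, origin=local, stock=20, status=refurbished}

Out, Out, Out, Out, In

Every 'In' example satisfies: origin is local AND status is refurbished. None of the 'Out' examples do.
{brand=Delt, origin=local, stock=18, status=new}: origin is local, status is new, lacks this property → Out.
{brand=Corv, origin=handmade, stock=24, status=new}: origin is handmade, status is new, lacks this property → Out.
{brand=Belo, origin=handmade, stock=22, status=used}: origin is handmade, status is used, lacks this property → Out.
{brand=Delt, origin=local, stock=17, status=new}: origin is local, status is new, lacks this property → Out.
{brand=Belo, origin=local, stock=20, status=refurbished}: origin is local, status is refurbished, fits → In.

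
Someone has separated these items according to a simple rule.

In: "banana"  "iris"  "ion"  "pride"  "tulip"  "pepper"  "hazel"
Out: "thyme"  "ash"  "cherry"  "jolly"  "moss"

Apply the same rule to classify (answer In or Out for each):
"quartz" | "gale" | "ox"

The pattern is that an item is 'In' exactly when: has ≥ 2 vowels.
"quartz": In (2 vowels). "gale": In (2 vowels). "ox": Out (1 vowel).

In, In, Out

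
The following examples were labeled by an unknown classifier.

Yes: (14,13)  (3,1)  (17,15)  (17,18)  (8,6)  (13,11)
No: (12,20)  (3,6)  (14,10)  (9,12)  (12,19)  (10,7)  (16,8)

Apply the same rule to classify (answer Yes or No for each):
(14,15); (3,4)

Yes, Yes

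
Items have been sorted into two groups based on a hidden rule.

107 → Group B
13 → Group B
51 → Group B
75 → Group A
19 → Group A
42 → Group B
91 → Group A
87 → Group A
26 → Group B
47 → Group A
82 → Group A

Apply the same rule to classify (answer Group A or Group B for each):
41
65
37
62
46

Group B, Group A, Group A, Group B, Group A

The distinguishing property — digit sum ≥ 9 — holds for all the 'Group A' cases and none of the 'Group B' cases.
41: digit sum 4+1 = 5, does not satisfy this → Group B.
65: digit sum 6+5 = 11, meets the rule → Group A.
37: digit sum 3+7 = 10, meets the rule → Group A.
62: digit sum 6+2 = 8, does not satisfy this → Group B.
46: digit sum 4+6 = 10, meets the rule → Group A.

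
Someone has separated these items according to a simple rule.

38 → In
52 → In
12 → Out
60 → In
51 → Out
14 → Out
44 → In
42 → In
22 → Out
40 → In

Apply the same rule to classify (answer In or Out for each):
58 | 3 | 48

In, Out, In

A rule that fits every label: even AND at least 38 — true of each 'In' example, false of each 'Out' one.
58: 58 is even, 58 ≥ 38 — matches, so In. 3: 3 is odd, 3 < 38 — lacks this property, so Out. 48: 48 is even, 48 ≥ 38 — matches, so In.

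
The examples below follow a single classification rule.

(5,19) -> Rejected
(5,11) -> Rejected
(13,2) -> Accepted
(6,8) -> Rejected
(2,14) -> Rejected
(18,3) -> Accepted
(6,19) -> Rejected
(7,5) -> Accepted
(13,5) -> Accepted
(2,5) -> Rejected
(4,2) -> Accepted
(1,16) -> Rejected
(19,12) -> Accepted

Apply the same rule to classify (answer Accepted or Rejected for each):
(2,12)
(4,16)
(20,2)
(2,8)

Every 'Accepted' example satisfies: first > second. None of the 'Rejected' examples do.
(2,12): 2 < 12, doesn't match → Rejected. (4,16): 4 < 16, doesn't match → Rejected. (20,2): 20 > 2, satisfies this → Accepted. (2,8): 2 < 8, doesn't match → Rejected.

Rejected, Rejected, Accepted, Rejected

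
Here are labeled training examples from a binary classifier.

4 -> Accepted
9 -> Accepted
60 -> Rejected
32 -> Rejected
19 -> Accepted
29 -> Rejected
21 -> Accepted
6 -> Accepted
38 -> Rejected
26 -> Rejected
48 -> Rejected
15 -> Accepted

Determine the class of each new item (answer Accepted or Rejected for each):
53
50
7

Rejected, Rejected, Accepted

The classifier is using: at most 21.
53: 53 > 21 — doesn't match, so Rejected.
50: 50 > 21 — doesn't match, so Rejected.
7: 7 ≤ 21 — has this property, so Accepted.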